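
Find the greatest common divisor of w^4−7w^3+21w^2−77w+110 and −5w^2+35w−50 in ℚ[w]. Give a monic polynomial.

Repeated division with remainder:
  w^4−7w^3+21w^2−77w+110 = (−(1/5)w^2−11/5)(−5w^2+35w−50) + (0)
Last nonzero remainder: −5w^2+35w−50. Dividing through by −5 gives the monic gcd w^2−7w+10.

w^2−7w+10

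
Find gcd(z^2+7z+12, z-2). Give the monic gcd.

1

Repeated division with remainder:
  z^2+7z+12 = (z+9)(z-2) + (30)
  z-2 = ((1/30)z-1/15)(30) + (0)
The last nonzero remainder is the constant 30, so the polynomials are coprime and gcd = 1.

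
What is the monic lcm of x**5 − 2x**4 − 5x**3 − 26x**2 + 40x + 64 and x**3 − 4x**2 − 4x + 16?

Repeated division with remainder:
  x**5 − 2x**4 − 5x**3 − 26x**2 + 40x + 64 = (x**2 + 2x + 7)(x**3 − 4x**2 − 4x + 16) + (−6x**2 + 36x − 48)
  x**3 − 4x**2 − 4x + 16 = (−(1/6)x − 1/3)(−6x**2 + 36x − 48) + (0)
Last nonzero remainder: −6x**2 + 36x − 48. Dividing through by −6 gives the monic gcd x**2 − 6x + 8.
Then lcm(f, g) = f·g / gcd(f, g); expanding and making the result monic gives the answer.

x**6 − 9x**4 − 36x**3 − 12x**2 + 144x + 128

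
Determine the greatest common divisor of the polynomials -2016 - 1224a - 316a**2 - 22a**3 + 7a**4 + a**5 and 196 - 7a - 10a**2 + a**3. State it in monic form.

-28 - 3a + a**2

Euclidean algorithm in ℚ[a]:
  a**5 + 7a**4 - 22a**3 - 316a**2 - 1224a - 2016 = (a**2 + 17a + 155)(a**3 - 10a**2 - 7a + 196) + (1157a**2 - 3471a - 32396)
  a**3 - 10a**2 - 7a + 196 = ((1/1157)a - 7/1157)(1157a**2 - 3471a - 32396) + (0)
Last nonzero remainder: 1157a**2 - 3471a - 32396. Dividing through by 1157 gives the monic gcd a**2 - 3a - 28.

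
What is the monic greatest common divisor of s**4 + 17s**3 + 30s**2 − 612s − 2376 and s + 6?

Repeated division with remainder:
  s**4 + 17s**3 + 30s**2 − 612s − 2376 = (s**3 + 11s**2 − 36s − 396)(s + 6) + (0)
The last nonzero remainder s + 6 is already monic.

s + 6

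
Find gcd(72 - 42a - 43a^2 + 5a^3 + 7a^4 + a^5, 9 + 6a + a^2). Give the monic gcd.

Apply the Euclidean algorithm:
  a^5 + 7a^4 + 5a^3 - 43a^2 - 42a + 72 = (a^3 + a^2 - 10a + 8)(a^2 + 6a + 9) + (0)
The last nonzero remainder a^2 + 6a + 9 is already monic.

9 + 6a + a^2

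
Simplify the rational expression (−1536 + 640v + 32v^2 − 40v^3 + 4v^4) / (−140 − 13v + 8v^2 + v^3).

(384 − 64v − 24v^2 + 4v^3)/(35 + 12v + v^2)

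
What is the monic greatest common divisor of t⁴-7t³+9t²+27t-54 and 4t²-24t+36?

t²-6t+9

By polynomial division,
  t⁴-7t³+9t²+27t-54 = ((1/4)t²-(1/4)t-3/2)(4t²-24t+36) + (0)
Last nonzero remainder: 4t²-24t+36. Dividing through by 4 gives the monic gcd t²-6t+9.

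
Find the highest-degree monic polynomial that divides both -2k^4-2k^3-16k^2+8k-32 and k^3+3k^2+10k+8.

Repeated division with remainder:
  -2k^4-2k^3-16k^2+8k-32 = (-2k+4)(k^3+3k^2+10k+8) + (-8k^2-16k-64)
  k^3+3k^2+10k+8 = (-(1/8)k-1/8)(-8k^2-16k-64) + (0)
Last nonzero remainder: -8k^2-16k-64. Dividing through by -8 gives the monic gcd k^2+2k+8.

k^2+2k+8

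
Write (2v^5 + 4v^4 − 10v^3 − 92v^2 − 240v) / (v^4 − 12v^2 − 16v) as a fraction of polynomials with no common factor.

(2v^3 + 12v^2 + 38v + 60)/(v^2 + 4v + 4)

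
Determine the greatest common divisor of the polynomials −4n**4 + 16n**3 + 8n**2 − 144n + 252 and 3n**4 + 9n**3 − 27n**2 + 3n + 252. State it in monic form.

By polynomial division,
  −4n**4 + 16n**3 + 8n**2 − 144n + 252 = (−4/3)(3n**4 + 9n**3 − 27n**2 + 3n + 252) + (28n**3 − 28n**2 − 140n + 588)
  3n**4 + 9n**3 − 27n**2 + 3n + 252 = ((3/28)n + 3/7)(28n**3 − 28n**2 − 140n + 588) + (0)
Last nonzero remainder: 28n**3 − 28n**2 − 140n + 588. Dividing through by 28 gives the monic gcd n**3 − n**2 − 5n + 21.

n**3 − n**2 − 5n + 21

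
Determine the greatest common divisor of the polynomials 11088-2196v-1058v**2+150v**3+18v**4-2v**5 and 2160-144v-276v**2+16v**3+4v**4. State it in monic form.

Repeated division with remainder:
  -2v**5+18v**4+150v**3-1058v**2-2196v+11088 = (-(1/2)v+13/2)(4v**4+16v**3-276v**2-144v+2160) + (-92v**3+664v**2-180v-2952)
  4v**4+16v**3-276v**2-144v+2160 = (-(1/23)v-258/529)(-92v**3+664v**2-180v-2952) + ((21168/529)v**2-(190512/529)v+381024/529)
  -92v**3+664v**2-180v-2952 = (-(12167/5292)v-21689/5292)((21168/529)v**2-(190512/529)v+381024/529) + (0)
Last nonzero remainder: (21168/529)v**2-(190512/529)v+381024/529. Dividing through by 21168/529 gives the monic gcd v**2-9v+18.

18-9v+v**2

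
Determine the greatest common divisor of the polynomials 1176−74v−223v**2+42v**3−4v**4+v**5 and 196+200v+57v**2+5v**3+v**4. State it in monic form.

98+51v+3v**2+v**3

Apply the Euclidean algorithm:
  v**5−4v**4+42v**3−223v**2−74v+1176 = (v−9)(v**4+5v**3+57v**2+200v+196) + (30v**3+90v**2+1530v+2940)
  v**4+5v**3+57v**2+200v+196 = ((1/30)v+1/15)(30v**3+90v**2+1530v+2940) + (0)
Last nonzero remainder: 30v**3+90v**2+1530v+2940. Dividing through by 30 gives the monic gcd v**3+3v**2+51v+98.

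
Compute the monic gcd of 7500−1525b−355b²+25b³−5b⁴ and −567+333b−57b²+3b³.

−3+b

Apply the Euclidean algorithm:
  −5b⁴+25b³−355b²−1525b+7500 = (−(5/3)b−70/3)(3b³−57b²+333b−567) + (−1130b²+5300b−5730)
  3b³−57b²+333b−567 = (−(3/1130)b+4851/127690)(−1130b²+5300b−5730) + ((1486800/12769)b−4460400/12769)
  −1130b²+5300b−5730 = (−(1442897/148680)b+2438879/148680)((1486800/12769)b−4460400/12769) + (0)
Last nonzero remainder: (1486800/12769)b−4460400/12769. Dividing through by 1486800/12769 gives the monic gcd b−3.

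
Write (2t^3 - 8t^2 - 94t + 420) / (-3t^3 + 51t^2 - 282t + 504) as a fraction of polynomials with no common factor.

(-2t^2 - 4t + 70)/(3t^2 - 33t + 84)

By polynomial division,
  2t^3 - 8t^2 - 94t + 420 = (-2/3)(-3t^3 + 51t^2 - 282t + 504) + (26t^2 - 282t + 756)
  -3t^3 + 51t^2 - 282t + 504 = (-(3/26)t + 120/169)(26t^2 - 282t + 756) + ((924/169)t - 5544/169)
  26t^2 - 282t + 756 = ((2197/462)t - 507/22)((924/169)t - 5544/169) + (0)
Last nonzero remainder: (924/169)t - 5544/169. Dividing through by 924/169 gives the monic gcd t - 6.
Cancel t - 6 from numerator and denominator to get the reduced form.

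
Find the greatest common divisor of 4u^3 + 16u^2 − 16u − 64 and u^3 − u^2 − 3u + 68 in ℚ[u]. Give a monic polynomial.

u + 4

By polynomial division,
  4u^3 + 16u^2 − 16u − 64 = (4)(u^3 − u^2 − 3u + 68) + (20u^2 − 4u − 336)
  u^3 − u^2 − 3u + 68 = ((1/20)u − 1/25)(20u^2 − 4u − 336) + ((341/25)u + 1364/25)
  20u^2 − 4u − 336 = ((500/341)u − 2100/341)((341/25)u + 1364/25) + (0)
Last nonzero remainder: (341/25)u + 1364/25. Dividing through by 341/25 gives the monic gcd u + 4.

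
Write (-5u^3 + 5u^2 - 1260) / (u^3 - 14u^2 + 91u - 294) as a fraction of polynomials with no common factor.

By polynomial division,
  -5u^3 + 5u^2 - 1260 = (-5)(u^3 - 14u^2 + 91u - 294) + (-65u^2 + 455u - 2730)
  u^3 - 14u^2 + 91u - 294 = (-(1/65)u + 7/65)(-65u^2 + 455u - 2730) + (0)
Last nonzero remainder: -65u^2 + 455u - 2730. Dividing through by -65 gives the monic gcd u^2 - 7u + 42.
Cancel u^2 - 7u + 42 from numerator and denominator to get the reduced form.

(-5u - 30)/(u - 7)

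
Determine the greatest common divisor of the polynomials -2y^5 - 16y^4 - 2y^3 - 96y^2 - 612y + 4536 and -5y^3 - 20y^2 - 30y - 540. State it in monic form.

Apply the Euclidean algorithm:
  -2y^5 - 16y^4 - 2y^3 - 96y^2 - 612y + 4536 = ((2/5)y^2 + (8/5)y - 42/5)(-5y^3 - 20y^2 - 30y - 540) + (0)
Last nonzero remainder: -5y^3 - 20y^2 - 30y - 540. Dividing through by -5 gives the monic gcd y^3 + 4y^2 + 6y + 108.

y^3 + 4y^2 + 6y + 108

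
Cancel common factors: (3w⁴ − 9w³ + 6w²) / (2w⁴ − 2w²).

Euclidean algorithm in ℚ[w]:
  3w⁴ − 9w³ + 6w² = (3/2)(2w⁴ − 2w²) + (−9w³ + 9w²)
  2w⁴ − 2w² = (−(2/9)w − 2/9)(−9w³ + 9w²) + (0)
Last nonzero remainder: −9w³ + 9w². Dividing through by −9 gives the monic gcd w³ − w².
Cancel w³ − w² from numerator and denominator to get the reduced form.

(3w − 6)/(2w + 2)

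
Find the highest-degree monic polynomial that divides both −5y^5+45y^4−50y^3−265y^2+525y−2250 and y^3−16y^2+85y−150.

Euclidean algorithm in ℚ[y]:
  −5y^5+45y^4−50y^3−265y^2+525y−2250 = (−5y^2−35y−185)(y^3−16y^2+85y−150) + (−1000y^2+11000y−30000)
  y^3−16y^2+85y−150 = (−(1/1000)y+1/200)(−1000y^2+11000y−30000) + (0)
Last nonzero remainder: −1000y^2+11000y−30000. Dividing through by −1000 gives the monic gcd y^2−11y+30.

y^2−11y+30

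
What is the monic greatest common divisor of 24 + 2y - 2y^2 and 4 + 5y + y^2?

1

Repeated division with remainder:
  -2y^2 + 2y + 24 = (-2)(y^2 + 5y + 4) + (12y + 32)
  y^2 + 5y + 4 = ((1/12)y + 7/36)(12y + 32) + (-20/9)
  12y + 32 = (-(27/5)y - 72/5)(-20/9) + (0)
The last nonzero remainder is the constant -20/9, so the polynomials are coprime and gcd = 1.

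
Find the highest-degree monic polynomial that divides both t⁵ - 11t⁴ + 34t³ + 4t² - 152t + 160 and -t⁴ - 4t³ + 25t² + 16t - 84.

t² - 4

Apply the Euclidean algorithm:
  t⁵ - 11t⁴ + 34t³ + 4t² - 152t + 160 = (-t + 15)(-t⁴ - 4t³ + 25t² + 16t - 84) + (119t³ - 355t² - 476t + 1420)
  -t⁴ - 4t³ + 25t² + 16t - 84 = (-(1/119)t - 831/14161)(119t³ - 355t² - 476t + 1420) + ((2376/14161)t² - 9504/14161)
  119t³ - 355t² - 476t + 1420 = ((1685159/2376)t - 5027155/2376)((2376/14161)t² - 9504/14161) + (0)
Last nonzero remainder: (2376/14161)t² - 9504/14161. Dividing through by 2376/14161 gives the monic gcd t² - 4.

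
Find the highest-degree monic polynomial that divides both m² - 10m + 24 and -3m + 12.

Apply the Euclidean algorithm:
  m² - 10m + 24 = (-(1/3)m + 2)(-3m + 12) + (0)
Last nonzero remainder: -3m + 12. Dividing through by -3 gives the monic gcd m - 4.

m - 4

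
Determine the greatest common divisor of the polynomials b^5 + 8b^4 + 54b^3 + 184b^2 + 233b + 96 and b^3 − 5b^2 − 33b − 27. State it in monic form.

Repeated division with remainder:
  b^5 + 8b^4 + 54b^3 + 184b^2 + 233b + 96 = (b^2 + 13b + 152)(b^3 − 5b^2 − 33b − 27) + (1400b^2 + 5600b + 4200)
  b^3 − 5b^2 − 33b − 27 = ((1/1400)b − 9/1400)(1400b^2 + 5600b + 4200) + (0)
Last nonzero remainder: 1400b^2 + 5600b + 4200. Dividing through by 1400 gives the monic gcd b^2 + 4b + 3.

b^2 + 4b + 3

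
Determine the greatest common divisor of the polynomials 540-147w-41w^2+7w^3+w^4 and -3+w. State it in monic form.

Apply the Euclidean algorithm:
  w^4+7w^3-41w^2-147w+540 = (w^3+10w^2-11w-180)(w-3) + (0)
The last nonzero remainder w-3 is already monic.

-3+w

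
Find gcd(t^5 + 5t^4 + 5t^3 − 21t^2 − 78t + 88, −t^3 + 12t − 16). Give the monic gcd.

t^2 + 2t − 8

Euclidean algorithm in ℚ[t]:
  t^5 + 5t^4 + 5t^3 − 21t^2 − 78t + 88 = (−t^2 − 5t − 17)(−t^3 + 12t − 16) + (23t^2 + 46t − 184)
  −t^3 + 12t − 16 = (−(1/23)t + 2/23)(23t^2 + 46t − 184) + (0)
Last nonzero remainder: 23t^2 + 46t − 184. Dividing through by 23 gives the monic gcd t^2 + 2t − 8.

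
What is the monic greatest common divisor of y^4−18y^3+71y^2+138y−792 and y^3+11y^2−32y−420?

Apply the Euclidean algorithm:
  y^4−18y^3+71y^2+138y−792 = (y−29)(y^3+11y^2−32y−420) + (422y^2−370y−12972)
  y^3+11y^2−32y−420 = ((1/422)y+1253/44521)(422y^2−370y−12972) + ((407484/44521)y−2444904/44521)
  422y^2−370y−12972 = ((9393931/203742)y+48127201/203742)((407484/44521)y−2444904/44521) + (0)
Last nonzero remainder: (407484/44521)y−2444904/44521. Dividing through by 407484/44521 gives the monic gcd y−6.

y−6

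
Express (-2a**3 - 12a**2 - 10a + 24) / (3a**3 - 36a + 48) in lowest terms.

By polynomial division,
  -2a**3 - 12a**2 - 10a + 24 = (-2/3)(3a**3 - 36a + 48) + (-12a**2 - 34a + 56)
  3a**3 - 36a + 48 = (-(1/4)a + 17/24)(-12a**2 - 34a + 56) + ((25/12)a + 25/3)
  -12a**2 - 34a + 56 = (-(144/25)a + 168/25)((25/12)a + 25/3) + (0)
Last nonzero remainder: (25/12)a + 25/3. Dividing through by 25/12 gives the monic gcd a + 4.
Cancel a + 4 from numerator and denominator to get the reduced form.

(-2a**2 - 4a + 6)/(3a**2 - 12a + 12)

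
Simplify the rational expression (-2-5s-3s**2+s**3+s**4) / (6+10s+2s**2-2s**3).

(2+s-s**2)/(-6+2s)

Repeated division with remainder:
  s**4+s**3-3s**2-5s-2 = (-(1/2)s-1)(-2s**3+2s**2+10s+6) + (4s**2+8s+4)
  -2s**3+2s**2+10s+6 = (-(1/2)s+3/2)(4s**2+8s+4) + (0)
Last nonzero remainder: 4s**2+8s+4. Dividing through by 4 gives the monic gcd s**2+2s+1.
Cancel s**2+2s+1 from numerator and denominator to get the reduced form.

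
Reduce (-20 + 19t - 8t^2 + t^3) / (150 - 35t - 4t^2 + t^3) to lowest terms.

(4 - 3t + t^2)/(-30 + t + t^2)

Repeated division with remainder:
  t^3 - 8t^2 + 19t - 20 = (t^3 - 4t^2 - 35t + 150) + (-4t^2 + 54t - 170)
  t^3 - 4t^2 - 35t + 150 = (-(1/4)t - 19/8)(-4t^2 + 54t - 170) + ((203/4)t - 1015/4)
  -4t^2 + 54t - 170 = (-(16/203)t + 136/203)((203/4)t - 1015/4) + (0)
Last nonzero remainder: (203/4)t - 1015/4. Dividing through by 203/4 gives the monic gcd t - 5.
Cancel t - 5 from numerator and denominator to get the reduced form.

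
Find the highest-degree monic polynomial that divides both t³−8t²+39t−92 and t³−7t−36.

By polynomial division,
  t³−8t²+39t−92 = (t³−7t−36) + (−8t²+46t−56)
  t³−7t−36 = (−(1/8)t−23/32)(−8t²+46t−56) + ((305/16)t−305/4)
  −8t²+46t−56 = (−(128/305)t+224/305)((305/16)t−305/4) + (0)
Last nonzero remainder: (305/16)t−305/4. Dividing through by 305/16 gives the monic gcd t−4.

t−4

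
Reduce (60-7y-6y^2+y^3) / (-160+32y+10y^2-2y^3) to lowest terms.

(-3-y)/(8+2y)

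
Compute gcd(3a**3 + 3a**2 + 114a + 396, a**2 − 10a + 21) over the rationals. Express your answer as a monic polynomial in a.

Repeated division with remainder:
  3a**3 + 3a**2 + 114a + 396 = (3a + 33)(a**2 − 10a + 21) + (381a − 297)
  a**2 − 10a + 21 = ((1/381)a − 1171/48387)(381a − 297) + (222780/16129)
  381a − 297 = ((2048383/74260)a − 1596771/74260)(222780/16129) + (0)
The last nonzero remainder is the constant 222780/16129, so the polynomials are coprime and gcd = 1.

1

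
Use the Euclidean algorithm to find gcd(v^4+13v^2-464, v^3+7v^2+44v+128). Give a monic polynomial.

v+4

By polynomial division,
  v^4+13v^2-464 = (v-7)(v^3+7v^2+44v+128) + (18v^2+180v+432)
  v^3+7v^2+44v+128 = ((1/18)v-1/6)(18v^2+180v+432) + (50v+200)
  18v^2+180v+432 = ((9/25)v+54/25)(50v+200) + (0)
Last nonzero remainder: 50v+200. Dividing through by 50 gives the monic gcd v+4.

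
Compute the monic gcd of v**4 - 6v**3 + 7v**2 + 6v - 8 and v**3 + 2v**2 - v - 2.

Repeated division with remainder:
  v**4 - 6v**3 + 7v**2 + 6v - 8 = (v - 8)(v**3 + 2v**2 - v - 2) + (24v**2 - 24)
  v**3 + 2v**2 - v - 2 = ((1/24)v + 1/12)(24v**2 - 24) + (0)
Last nonzero remainder: 24v**2 - 24. Dividing through by 24 gives the monic gcd v**2 - 1.

v**2 - 1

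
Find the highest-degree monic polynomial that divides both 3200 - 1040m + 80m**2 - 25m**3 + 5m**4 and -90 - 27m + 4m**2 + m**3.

By polynomial division,
  5m**4 - 25m**3 + 80m**2 - 1040m + 3200 = (5m - 45)(m**3 + 4m**2 - 27m - 90) + (395m**2 - 1805m - 850)
  m**3 + 4m**2 - 27m - 90 = ((1/395)m + 677/31205)(395m**2 - 1805m - 850) + ((89320/6241)m - 446600/6241)
  395m**2 - 1805m - 850 = ((493039/17864)m + 106097/8932)((89320/6241)m - 446600/6241) + (0)
Last nonzero remainder: (89320/6241)m - 446600/6241. Dividing through by 89320/6241 gives the monic gcd m - 5.

-5 + m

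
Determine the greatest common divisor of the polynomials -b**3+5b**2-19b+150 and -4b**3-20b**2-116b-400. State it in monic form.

Repeated division with remainder:
  -b**3+5b**2-19b+150 = (1/4)(-4b**3-20b**2-116b-400) + (10b**2+10b+250)
  -4b**3-20b**2-116b-400 = (-(2/5)b-8/5)(10b**2+10b+250) + (0)
Last nonzero remainder: 10b**2+10b+250. Dividing through by 10 gives the monic gcd b**2+b+25.

b**2+b+25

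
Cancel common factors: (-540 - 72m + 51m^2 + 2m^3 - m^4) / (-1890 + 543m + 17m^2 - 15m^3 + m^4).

(18 + 3m - m^2)/(63 - 16m + m^2)

By polynomial division,
  -m^4 + 2m^3 + 51m^2 - 72m - 540 = (-1)(m^4 - 15m^3 + 17m^2 + 543m - 1890) + (-13m^3 + 68m^2 + 471m - 2430)
  m^4 - 15m^3 + 17m^2 + 543m - 1890 = (-(1/13)m + 127/169)(-13m^3 + 68m^2 + 471m - 2430) + ((360/169)m^2 + (360/169)m - 10800/169)
  -13m^3 + 68m^2 + 471m - 2430 = (-(2197/360)m + 1521/40)((360/169)m^2 + (360/169)m - 10800/169) + (0)
Last nonzero remainder: (360/169)m^2 + (360/169)m - 10800/169. Dividing through by 360/169 gives the monic gcd m^2 + m - 30.
Cancel m^2 + m - 30 from numerator and denominator to get the reduced form.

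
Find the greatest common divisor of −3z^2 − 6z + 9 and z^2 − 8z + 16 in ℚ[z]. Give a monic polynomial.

Apply the Euclidean algorithm:
  −3z^2 − 6z + 9 = (−3)(z^2 − 8z + 16) + (−30z + 57)
  z^2 − 8z + 16 = (−(1/30)z + 61/300)(−30z + 57) + (441/100)
  −30z + 57 = (−(1000/147)z + 1900/147)(441/100) + (0)
The last nonzero remainder is the constant 441/100, so the polynomials are coprime and gcd = 1.

1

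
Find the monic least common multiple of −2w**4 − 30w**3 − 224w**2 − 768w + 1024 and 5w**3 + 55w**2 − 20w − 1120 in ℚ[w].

Repeated division with remainder:
  −2w**4 − 30w**3 − 224w**2 − 768w + 1024 = (−(2/5)w − 8/5)(5w**3 + 55w**2 − 20w − 1120) + (−144w**2 − 1248w − 768)
  5w**3 + 55w**2 − 20w − 1120 = (−(5/144)w − 35/432)(−144w**2 − 1248w − 768) + (−(1330/9)w − 10640/9)
  −144w**2 − 1248w − 768 = ((648/665)w + 432/665)(−(1330/9)w − 10640/9) + (0)
Last nonzero remainder: −(1330/9)w − 10640/9. Dividing through by −1330/9 gives the monic gcd w + 8.
Then lcm(f, g) = f·g / gcd(f, g); expanding and making the result monic gives the answer.

w**6 + 18w**5 + 129w**4 + 300w**3 − 2496w**2 − 12288w + 14336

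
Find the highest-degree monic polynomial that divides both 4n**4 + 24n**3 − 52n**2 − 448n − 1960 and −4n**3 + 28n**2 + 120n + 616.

Apply the Euclidean algorithm:
  4n**4 + 24n**3 − 52n**2 − 448n − 1960 = (−n − 13)(−4n**3 + 28n**2 + 120n + 616) + (432n**2 + 1728n + 6048)
  −4n**3 + 28n**2 + 120n + 616 = (−(1/108)n + 11/108)(432n**2 + 1728n + 6048) + (0)
Last nonzero remainder: 432n**2 + 1728n + 6048. Dividing through by 432 gives the monic gcd n**2 + 4n + 14.

n**2 + 4n + 14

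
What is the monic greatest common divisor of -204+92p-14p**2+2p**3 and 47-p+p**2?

Repeated division with remainder:
  2p**3-14p**2+92p-204 = (2p-12)(p**2-p+47) + (-14p+360)
  p**2-p+47 = (-(1/14)p-173/98)(-14p+360) + (33443/49)
  -14p+360 = (-(686/33443)p+17640/33443)(33443/49) + (0)
The last nonzero remainder is the constant 33443/49, so the polynomials are coprime and gcd = 1.

1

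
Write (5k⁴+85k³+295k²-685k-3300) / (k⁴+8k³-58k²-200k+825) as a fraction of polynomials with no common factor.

(5k+20)/(k-5)

Euclidean algorithm in ℚ[k]:
  5k⁴+85k³+295k²-685k-3300 = (5)(k⁴+8k³-58k²-200k+825) + (45k³+585k²+315k-7425)
  k⁴+8k³-58k²-200k+825 = ((1/45)k-1/9)(45k³+585k²+315k-7425) + (0)
Last nonzero remainder: 45k³+585k²+315k-7425. Dividing through by 45 gives the monic gcd k³+13k²+7k-165.
Cancel k³+13k²+7k-165 from numerator and denominator to get the reduced form.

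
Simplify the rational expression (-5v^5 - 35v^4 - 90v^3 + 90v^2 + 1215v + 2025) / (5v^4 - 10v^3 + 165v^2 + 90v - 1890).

(-v^3 - 7v^2 - 27v - 45)/(v^2 - 2v + 42)

By polynomial division,
  -5v^5 - 35v^4 - 90v^3 + 90v^2 + 1215v + 2025 = (-v - 9)(5v^4 - 10v^3 + 165v^2 + 90v - 1890) + (-15v^3 + 1665v^2 + 135v - 14985)
  5v^4 - 10v^3 + 165v^2 + 90v - 1890 = (-(1/3)v - 109/3)(-15v^3 + 1665v^2 + 135v - 14985) + (60705v^2 - 546345)
  -15v^3 + 1665v^2 + 135v - 14985 = (-(1/4047)v + 37/1349)(60705v^2 - 546345) + (0)
Last nonzero remainder: 60705v^2 - 546345. Dividing through by 60705 gives the monic gcd v^2 - 9.
Cancel v^2 - 9 from numerator and denominator to get the reduced form.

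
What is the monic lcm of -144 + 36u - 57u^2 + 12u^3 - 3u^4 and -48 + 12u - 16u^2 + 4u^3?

-192 + 96u - 88u^2 + 35u^3 - 8u^4 + u^5

Repeated division with remainder:
  -3u^4 + 12u^3 - 57u^2 + 36u - 144 = (-(3/4)u)(4u^3 - 16u^2 + 12u - 48) + (-48u^2 - 144)
  4u^3 - 16u^2 + 12u - 48 = (-(1/12)u + 1/3)(-48u^2 - 144) + (0)
Last nonzero remainder: -48u^2 - 144. Dividing through by -48 gives the monic gcd u^2 + 3.
Then lcm(f, g) = f·g / gcd(f, g); expanding and making the result monic gives the answer.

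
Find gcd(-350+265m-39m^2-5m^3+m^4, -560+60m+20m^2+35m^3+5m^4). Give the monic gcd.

-14+5m+m^2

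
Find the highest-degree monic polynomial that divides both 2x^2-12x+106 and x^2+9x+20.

1

By polynomial division,
  2x^2-12x+106 = (2)(x^2+9x+20) + (-30x+66)
  x^2+9x+20 = (-(1/30)x-28/75)(-30x+66) + (1116/25)
  -30x+66 = (-(125/186)x+275/186)(1116/25) + (0)
The last nonzero remainder is the constant 1116/25, so the polynomials are coprime and gcd = 1.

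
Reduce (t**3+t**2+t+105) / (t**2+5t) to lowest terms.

Repeated division with remainder:
  t**3+t**2+t+105 = (t−4)(t**2+5t) + (21t+105)
  t**2+5t = ((1/21)t)(21t+105) + (0)
Last nonzero remainder: 21t+105. Dividing through by 21 gives the monic gcd t+5.
Cancel t+5 from numerator and denominator to get the reduced form.

(t**2−4t+21)/(t)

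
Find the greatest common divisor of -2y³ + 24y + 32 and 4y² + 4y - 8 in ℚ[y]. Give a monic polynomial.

y + 2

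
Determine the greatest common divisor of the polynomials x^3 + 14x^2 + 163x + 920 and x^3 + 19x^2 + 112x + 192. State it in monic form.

x + 8

Euclidean algorithm in ℚ[x]:
  x^3 + 14x^2 + 163x + 920 = (x^3 + 19x^2 + 112x + 192) + (−5x^2 + 51x + 728)
  x^3 + 19x^2 + 112x + 192 = (−(1/5)x − 146/25)(−5x^2 + 51x + 728) + ((13886/25)x + 111088/25)
  −5x^2 + 51x + 728 = (−(125/13886)x + 2275/13886)((13886/25)x + 111088/25) + (0)
Last nonzero remainder: (13886/25)x + 111088/25. Dividing through by 13886/25 gives the monic gcd x + 8.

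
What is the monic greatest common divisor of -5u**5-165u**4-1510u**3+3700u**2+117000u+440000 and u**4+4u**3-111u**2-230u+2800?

u**2+2u-80

By polynomial division,
  -5u**5-165u**4-1510u**3+3700u**2+117000u+440000 = (-5u-145)(u**4+4u**3-111u**2-230u+2800) + (-1485u**3-13545u**2+97650u+846000)
  u**4+4u**3-111u**2-230u+2800 = (-(1/1485)u+169/49005)(-1485u**3-13545u**2+97650u+846000) + ((1600/1089)u**2+(3200/1089)u-128000/1089)
  -1485u**3-13545u**2+97650u+846000 = (-(323433/320)u-460647/64)((1600/1089)u**2+(3200/1089)u-128000/1089) + (0)
Last nonzero remainder: (1600/1089)u**2+(3200/1089)u-128000/1089. Dividing through by 1600/1089 gives the monic gcd u**2+2u-80.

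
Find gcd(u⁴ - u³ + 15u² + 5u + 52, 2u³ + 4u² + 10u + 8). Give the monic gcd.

Apply the Euclidean algorithm:
  u⁴ - u³ + 15u² + 5u + 52 = ((1/2)u - 3/2)(2u³ + 4u² + 10u + 8) + (16u² + 16u + 64)
  2u³ + 4u² + 10u + 8 = ((1/8)u + 1/8)(16u² + 16u + 64) + (0)
Last nonzero remainder: 16u² + 16u + 64. Dividing through by 16 gives the monic gcd u² + u + 4.

u² + u + 4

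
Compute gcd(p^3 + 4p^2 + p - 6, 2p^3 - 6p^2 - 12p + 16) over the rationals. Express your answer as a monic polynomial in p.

p^2 + p - 2

Repeated division with remainder:
  p^3 + 4p^2 + p - 6 = (1/2)(2p^3 - 6p^2 - 12p + 16) + (7p^2 + 7p - 14)
  2p^3 - 6p^2 - 12p + 16 = ((2/7)p - 8/7)(7p^2 + 7p - 14) + (0)
Last nonzero remainder: 7p^2 + 7p - 14. Dividing through by 7 gives the monic gcd p^2 + p - 2.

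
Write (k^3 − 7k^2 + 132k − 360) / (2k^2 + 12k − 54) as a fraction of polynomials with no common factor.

(k^2 − 4k + 120)/(2k + 18)

Euclidean algorithm in ℚ[k]:
  k^3 − 7k^2 + 132k − 360 = ((1/2)k − 13/2)(2k^2 + 12k − 54) + (237k − 711)
  2k^2 + 12k − 54 = ((2/237)k + 6/79)(237k − 711) + (0)
Last nonzero remainder: 237k − 711. Dividing through by 237 gives the monic gcd k − 3.
Cancel k − 3 from numerator and denominator to get the reduced form.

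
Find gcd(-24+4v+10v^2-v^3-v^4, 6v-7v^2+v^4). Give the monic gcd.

-6+v+v^2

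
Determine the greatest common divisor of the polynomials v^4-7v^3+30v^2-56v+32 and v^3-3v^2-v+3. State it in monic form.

v-1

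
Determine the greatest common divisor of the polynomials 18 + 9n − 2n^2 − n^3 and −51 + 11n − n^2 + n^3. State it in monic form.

Euclidean algorithm in ℚ[n]:
  −n^3 − 2n^2 + 9n + 18 = (−1)(n^3 − n^2 + 11n − 51) + (−3n^2 + 20n − 33)
  n^3 − n^2 + 11n − 51 = (−(1/3)n − 17/9)(−3n^2 + 20n − 33) + ((340/9)n − 340/3)
  −3n^2 + 20n − 33 = (−(27/340)n + 99/340)((340/9)n − 340/3) + (0)
Last nonzero remainder: (340/9)n − 340/3. Dividing through by 340/9 gives the monic gcd n − 3.

−3 + n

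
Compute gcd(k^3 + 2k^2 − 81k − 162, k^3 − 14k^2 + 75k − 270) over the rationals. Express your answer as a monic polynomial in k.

By polynomial division,
  k^3 + 2k^2 − 81k − 162 = (k^3 − 14k^2 + 75k − 270) + (16k^2 − 156k + 108)
  k^3 − 14k^2 + 75k − 270 = ((1/16)k − 17/64)(16k^2 − 156k + 108) + ((429/16)k − 3861/16)
  16k^2 − 156k + 108 = ((256/429)k − 64/143)((429/16)k − 3861/16) + (0)
Last nonzero remainder: (429/16)k − 3861/16. Dividing through by 429/16 gives the monic gcd k − 9.

k − 9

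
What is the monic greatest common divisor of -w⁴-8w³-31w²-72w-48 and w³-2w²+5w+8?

w+1

Euclidean algorithm in ℚ[w]:
  -w⁴-8w³-31w²-72w-48 = (-w-10)(w³-2w²+5w+8) + (-46w²-14w+32)
  w³-2w²+5w+8 = (-(1/46)w+53/1058)(-46w²-14w+32) + ((3384/529)w+3384/529)
  -46w²-14w+32 = (-(12167/1692)w+2116/423)((3384/529)w+3384/529) + (0)
Last nonzero remainder: (3384/529)w+3384/529. Dividing through by 3384/529 gives the monic gcd w+1.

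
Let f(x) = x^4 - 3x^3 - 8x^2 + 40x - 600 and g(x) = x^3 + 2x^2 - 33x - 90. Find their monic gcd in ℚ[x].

Repeated division with remainder:
  x^4 - 3x^3 - 8x^2 + 40x - 600 = (x - 5)(x^3 + 2x^2 - 33x - 90) + (35x^2 - 35x - 1050)
  x^3 + 2x^2 - 33x - 90 = ((1/35)x + 3/35)(35x^2 - 35x - 1050) + (0)
Last nonzero remainder: 35x^2 - 35x - 1050. Dividing through by 35 gives the monic gcd x^2 - x - 30.

x^2 - x - 30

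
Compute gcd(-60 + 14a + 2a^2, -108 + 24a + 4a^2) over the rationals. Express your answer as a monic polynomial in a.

-3 + a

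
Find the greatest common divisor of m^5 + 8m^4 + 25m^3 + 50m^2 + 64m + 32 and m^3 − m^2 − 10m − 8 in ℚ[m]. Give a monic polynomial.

Apply the Euclidean algorithm:
  m^5 + 8m^4 + 25m^3 + 50m^2 + 64m + 32 = (m^2 + 9m + 44)(m^3 − m^2 − 10m − 8) + (192m^2 + 576m + 384)
  m^3 − m^2 − 10m − 8 = ((1/192)m − 1/48)(192m^2 + 576m + 384) + (0)
Last nonzero remainder: 192m^2 + 576m + 384. Dividing through by 192 gives the monic gcd m^2 + 3m + 2.

m^2 + 3m + 2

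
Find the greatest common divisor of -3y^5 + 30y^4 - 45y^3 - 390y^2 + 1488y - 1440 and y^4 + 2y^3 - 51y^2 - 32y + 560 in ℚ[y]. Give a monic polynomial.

y^3 - 5y^2 - 16y + 80

Apply the Euclidean algorithm:
  -3y^5 + 30y^4 - 45y^3 - 390y^2 + 1488y - 1440 = (-3y + 36)(y^4 + 2y^3 - 51y^2 - 32y + 560) + (-270y^3 + 1350y^2 + 4320y - 21600)
  y^4 + 2y^3 - 51y^2 - 32y + 560 = (-(1/270)y - 7/270)(-270y^3 + 1350y^2 + 4320y - 21600) + (0)
Last nonzero remainder: -270y^3 + 1350y^2 + 4320y - 21600. Dividing through by -270 gives the monic gcd y^3 - 5y^2 - 16y + 80.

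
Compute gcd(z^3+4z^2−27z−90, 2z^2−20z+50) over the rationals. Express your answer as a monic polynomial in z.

Euclidean algorithm in ℚ[z]:
  z^3+4z^2−27z−90 = ((1/2)z+7)(2z^2−20z+50) + (88z−440)
  2z^2−20z+50 = ((1/44)z−5/44)(88z−440) + (0)
Last nonzero remainder: 88z−440. Dividing through by 88 gives the monic gcd z−5.

z−5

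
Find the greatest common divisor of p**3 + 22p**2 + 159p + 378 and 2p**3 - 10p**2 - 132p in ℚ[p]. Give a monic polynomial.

p + 6

Apply the Euclidean algorithm:
  p**3 + 22p**2 + 159p + 378 = (1/2)(2p**3 - 10p**2 - 132p) + (27p**2 + 225p + 378)
  2p**3 - 10p**2 - 132p = ((2/27)p - 80/81)(27p**2 + 225p + 378) + ((560/9)p + 1120/3)
  27p**2 + 225p + 378 = ((243/560)p + 81/80)((560/9)p + 1120/3) + (0)
Last nonzero remainder: (560/9)p + 1120/3. Dividing through by 560/9 gives the monic gcd p + 6.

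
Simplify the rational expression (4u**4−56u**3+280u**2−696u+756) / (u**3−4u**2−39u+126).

(4u**2−16u+36)/(u+6)

Repeated division with remainder:
  4u**4−56u**3+280u**2−696u+756 = (4u−40)(u**3−4u**2−39u+126) + (276u**2−2760u+5796)
  u**3−4u**2−39u+126 = ((1/276)u+1/46)(276u**2−2760u+5796) + (0)
Last nonzero remainder: 276u**2−2760u+5796. Dividing through by 276 gives the monic gcd u**2−10u+21.
Cancel u**2−10u+21 from numerator and denominator to get the reduced form.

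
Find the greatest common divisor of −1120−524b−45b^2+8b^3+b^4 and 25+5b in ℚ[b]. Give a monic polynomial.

5+b

Repeated division with remainder:
  b^4+8b^3−45b^2−524b−1120 = ((1/5)b^3+(3/5)b^2−12b−224/5)(5b+25) + (0)
Last nonzero remainder: 5b+25. Dividing through by 5 gives the monic gcd b+5.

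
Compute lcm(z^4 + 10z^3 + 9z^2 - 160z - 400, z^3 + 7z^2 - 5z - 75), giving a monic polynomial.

z^5 + 7z^4 - 21z^3 - 187z^2 + 80z + 1200

Euclidean algorithm in ℚ[z]:
  z^4 + 10z^3 + 9z^2 - 160z - 400 = (z + 3)(z^3 + 7z^2 - 5z - 75) + (-7z^2 - 70z - 175)
  z^3 + 7z^2 - 5z - 75 = (-(1/7)z + 3/7)(-7z^2 - 70z - 175) + (0)
Last nonzero remainder: -7z^2 - 70z - 175. Dividing through by -7 gives the monic gcd z^2 + 10z + 25.
Then lcm(f, g) = f·g / gcd(f, g); expanding and making the result monic gives the answer.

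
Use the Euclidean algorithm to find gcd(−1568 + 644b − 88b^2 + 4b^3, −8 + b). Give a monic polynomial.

−8 + b

Apply the Euclidean algorithm:
  4b^3 − 88b^2 + 644b − 1568 = (4b^2 − 56b + 196)(b − 8) + (0)
The last nonzero remainder b − 8 is already monic.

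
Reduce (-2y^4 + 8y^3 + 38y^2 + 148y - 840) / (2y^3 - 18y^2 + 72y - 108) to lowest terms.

Apply the Euclidean algorithm:
  -2y^4 + 8y^3 + 38y^2 + 148y - 840 = (-y - 5)(2y^3 - 18y^2 + 72y - 108) + (20y^2 + 400y - 1380)
  2y^3 - 18y^2 + 72y - 108 = ((1/10)y - 29/10)(20y^2 + 400y - 1380) + (1370y - 4110)
  20y^2 + 400y - 1380 = ((2/137)y + 46/137)(1370y - 4110) + (0)
Last nonzero remainder: 1370y - 4110. Dividing through by 1370 gives the monic gcd y - 3.
Cancel y - 3 from numerator and denominator to get the reduced form.

(-y^3 + y^2 + 22y + 140)/(y^2 - 6y + 18)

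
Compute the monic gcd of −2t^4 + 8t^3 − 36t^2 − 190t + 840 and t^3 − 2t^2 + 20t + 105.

t^2 − 5t + 35

Repeated division with remainder:
  −2t^4 + 8t^3 − 36t^2 − 190t + 840 = (−2t + 4)(t^3 − 2t^2 + 20t + 105) + (12t^2 − 60t + 420)
  t^3 − 2t^2 + 20t + 105 = ((1/12)t + 1/4)(12t^2 − 60t + 420) + (0)
Last nonzero remainder: 12t^2 − 60t + 420. Dividing through by 12 gives the monic gcd t^2 − 5t + 35.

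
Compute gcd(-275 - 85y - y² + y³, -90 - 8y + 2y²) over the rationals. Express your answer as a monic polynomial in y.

Repeated division with remainder:
  y³ - y² - 85y - 275 = ((1/2)y + 3/2)(2y² - 8y - 90) + (-28y - 140)
  2y² - 8y - 90 = (-(1/14)y + 9/14)(-28y - 140) + (0)
Last nonzero remainder: -28y - 140. Dividing through by -28 gives the monic gcd y + 5.

5 + y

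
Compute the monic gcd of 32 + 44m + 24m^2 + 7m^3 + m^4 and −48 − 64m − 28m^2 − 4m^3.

4 + 4m + m^2

Repeated division with remainder:
  m^4 + 7m^3 + 24m^2 + 44m + 32 = (−(1/4)m)(−4m^3 − 28m^2 − 64m − 48) + (8m^2 + 32m + 32)
  −4m^3 − 28m^2 − 64m − 48 = (−(1/2)m − 3/2)(8m^2 + 32m + 32) + (0)
Last nonzero remainder: 8m^2 + 32m + 32. Dividing through by 8 gives the monic gcd m^2 + 4m + 4.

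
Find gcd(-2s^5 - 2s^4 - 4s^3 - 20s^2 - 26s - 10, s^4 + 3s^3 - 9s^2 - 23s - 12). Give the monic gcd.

Apply the Euclidean algorithm:
  -2s^5 - 2s^4 - 4s^3 - 20s^2 - 26s - 10 = (-2s + 4)(s^4 + 3s^3 - 9s^2 - 23s - 12) + (-34s^3 - 30s^2 + 42s + 38)
  s^4 + 3s^3 - 9s^2 - 23s - 12 = (-(1/34)s - 18/289)(-34s^3 - 30s^2 + 42s + 38) + (-(2784/289)s^2 - (5568/289)s - 2784/289)
  -34s^3 - 30s^2 + 42s + 38 = ((4913/1392)s - 5491/1392)(-(2784/289)s^2 - (5568/289)s - 2784/289) + (0)
Last nonzero remainder: -(2784/289)s^2 - (5568/289)s - 2784/289. Dividing through by -2784/289 gives the monic gcd s^2 + 2s + 1.

s^2 + 2s + 1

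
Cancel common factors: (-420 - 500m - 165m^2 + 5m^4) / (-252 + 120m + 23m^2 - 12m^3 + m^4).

(20 + 20m + 5m^2)/(12 - 8m + m^2)

Euclidean algorithm in ℚ[m]:
  5m^4 - 165m^2 - 500m - 420 = (5)(m^4 - 12m^3 + 23m^2 + 120m - 252) + (60m^3 - 280m^2 - 1100m + 840)
  m^4 - 12m^3 + 23m^2 + 120m - 252 = ((1/60)m - 11/90)(60m^3 - 280m^2 - 1100m + 840) + ((64/9)m^2 - (256/9)m - 448/3)
  60m^3 - 280m^2 - 1100m + 840 = ((135/16)m - 45/8)((64/9)m^2 - (256/9)m - 448/3) + (0)
Last nonzero remainder: (64/9)m^2 - (256/9)m - 448/3. Dividing through by 64/9 gives the monic gcd m^2 - 4m - 21.
Cancel m^2 - 4m - 21 from numerator and denominator to get the reduced form.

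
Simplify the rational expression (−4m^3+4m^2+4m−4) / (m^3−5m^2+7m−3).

(−4m−4)/(m−3)

Euclidean algorithm in ℚ[m]:
  −4m^3+4m^2+4m−4 = (−4)(m^3−5m^2+7m−3) + (−16m^2+32m−16)
  m^3−5m^2+7m−3 = (−(1/16)m+3/16)(−16m^2+32m−16) + (0)
Last nonzero remainder: −16m^2+32m−16. Dividing through by −16 gives the monic gcd m^2−2m+1.
Cancel m^2−2m+1 from numerator and denominator to get the reduced form.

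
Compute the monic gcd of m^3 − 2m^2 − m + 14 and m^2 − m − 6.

Apply the Euclidean algorithm:
  m^3 − 2m^2 − m + 14 = (m − 1)(m^2 − m − 6) + (4m + 8)
  m^2 − m − 6 = ((1/4)m − 3/4)(4m + 8) + (0)
Last nonzero remainder: 4m + 8. Dividing through by 4 gives the monic gcd m + 2.

m + 2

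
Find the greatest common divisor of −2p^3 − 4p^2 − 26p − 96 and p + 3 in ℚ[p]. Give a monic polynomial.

Apply the Euclidean algorithm:
  −2p^3 − 4p^2 − 26p − 96 = (−2p^2 + 2p − 32)(p + 3) + (0)
The last nonzero remainder p + 3 is already monic.

p + 3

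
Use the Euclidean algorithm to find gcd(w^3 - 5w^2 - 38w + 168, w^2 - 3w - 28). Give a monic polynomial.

Repeated division with remainder:
  w^3 - 5w^2 - 38w + 168 = (w - 2)(w^2 - 3w - 28) + (-16w + 112)
  w^2 - 3w - 28 = (-(1/16)w - 1/4)(-16w + 112) + (0)
Last nonzero remainder: -16w + 112. Dividing through by -16 gives the monic gcd w - 7.

w - 7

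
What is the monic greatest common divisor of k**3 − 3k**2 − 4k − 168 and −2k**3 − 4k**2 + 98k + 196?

k − 7

Repeated division with remainder:
  k**3 − 3k**2 − 4k − 168 = (−1/2)(−2k**3 − 4k**2 + 98k + 196) + (−5k**2 + 45k − 70)
  −2k**3 − 4k**2 + 98k + 196 = ((2/5)k + 22/5)(−5k**2 + 45k − 70) + (−72k + 504)
  −5k**2 + 45k − 70 = ((5/72)k − 5/36)(−72k + 504) + (0)
Last nonzero remainder: −72k + 504. Dividing through by −72 gives the monic gcd k − 7.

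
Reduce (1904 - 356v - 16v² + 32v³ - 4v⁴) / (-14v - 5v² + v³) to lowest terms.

(-272 + 12v + 4v² - 4v³)/(2v + v²)

Repeated division with remainder:
  -4v⁴ + 32v³ - 16v² - 356v + 1904 = (-4v + 12)(v³ - 5v² - 14v) + (-12v² - 188v + 1904)
  v³ - 5v² - 14v = (-(1/12)v + 31/18)(-12v² - 188v + 1904) + ((4216/9)v - 29512/9)
  -12v² - 188v + 1904 = (-(27/1054)v - 18/31)((4216/9)v - 29512/9) + (0)
Last nonzero remainder: (4216/9)v - 29512/9. Dividing through by 4216/9 gives the monic gcd v - 7.
Cancel v - 7 from numerator and denominator to get the reduced form.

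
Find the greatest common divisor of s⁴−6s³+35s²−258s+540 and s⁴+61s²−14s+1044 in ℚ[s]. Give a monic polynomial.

s²+2s+36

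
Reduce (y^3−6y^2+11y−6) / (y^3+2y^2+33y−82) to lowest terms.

Euclidean algorithm in ℚ[y]:
  y^3−6y^2+11y−6 = (y^3+2y^2+33y−82) + (−8y^2−22y+76)
  y^3+2y^2+33y−82 = (−(1/8)y+3/32)(−8y^2−22y+76) + ((713/16)y−713/8)
  −8y^2−22y+76 = (−(128/713)y−608/713)((713/16)y−713/8) + (0)
Last nonzero remainder: (713/16)y−713/8. Dividing through by 713/16 gives the monic gcd y−2.
Cancel y−2 from numerator and denominator to get the reduced form.

(y^2−4y+3)/(y^2+4y+41)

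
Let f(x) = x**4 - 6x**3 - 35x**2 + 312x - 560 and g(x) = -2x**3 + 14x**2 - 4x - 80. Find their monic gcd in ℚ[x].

x**2 - 9x + 20

Euclidean algorithm in ℚ[x]:
  x**4 - 6x**3 - 35x**2 + 312x - 560 = (-(1/2)x - 1/2)(-2x**3 + 14x**2 - 4x - 80) + (-30x**2 + 270x - 600)
  -2x**3 + 14x**2 - 4x - 80 = ((1/15)x + 2/15)(-30x**2 + 270x - 600) + (0)
Last nonzero remainder: -30x**2 + 270x - 600. Dividing through by -30 gives the monic gcd x**2 - 9x + 20.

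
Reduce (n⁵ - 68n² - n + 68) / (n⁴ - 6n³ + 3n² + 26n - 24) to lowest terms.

(n³ + 5n² + 21n + 17)/(n² - n - 6)

By polynomial division,
  n⁵ - 68n² - n + 68 = (n + 6)(n⁴ - 6n³ + 3n² + 26n - 24) + (33n³ - 112n² - 133n + 212)
  n⁴ - 6n³ + 3n² + 26n - 24 = ((1/33)n - 86/1089)(33n³ - 112n² - 133n + 212) + (-(1976/1089)n² + (9880/1089)n - 7904/1089)
  33n³ - 112n² - 133n + 212 = (-(35937/1976)n - 57717/1976)(-(1976/1089)n² + (9880/1089)n - 7904/1089) + (0)
Last nonzero remainder: -(1976/1089)n² + (9880/1089)n - 7904/1089. Dividing through by -1976/1089 gives the monic gcd n² - 5n + 4.
Cancel n² - 5n + 4 from numerator and denominator to get the reduced form.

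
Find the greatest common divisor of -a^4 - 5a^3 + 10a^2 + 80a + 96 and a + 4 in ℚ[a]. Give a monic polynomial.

a + 4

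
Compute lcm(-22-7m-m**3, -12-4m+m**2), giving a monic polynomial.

-132-20m+7m**2-6m**3+m**4

Euclidean algorithm in ℚ[m]:
  -m**3-7m-22 = (-m-4)(m**2-4m-12) + (-35m-70)
  m**2-4m-12 = (-(1/35)m+6/35)(-35m-70) + (0)
Last nonzero remainder: -35m-70. Dividing through by -35 gives the monic gcd m+2.
Then lcm(f, g) = f·g / gcd(f, g); expanding and making the result monic gives the answer.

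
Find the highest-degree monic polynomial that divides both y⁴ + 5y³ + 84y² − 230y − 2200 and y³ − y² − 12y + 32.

Repeated division with remainder:
  y⁴ + 5y³ + 84y² − 230y − 2200 = (y + 6)(y³ − y² − 12y + 32) + (102y² − 190y − 2392)
  y³ − y² − 12y + 32 = ((1/102)y + 22/2601)(102y² − 190y − 2392) + ((33964/2601)y + 135856/2601)
  102y² − 190y − 2392 = ((132651/16982)y − 777699/16982)((33964/2601)y + 135856/2601) + (0)
Last nonzero remainder: (33964/2601)y + 135856/2601. Dividing through by 33964/2601 gives the monic gcd y + 4.

y + 4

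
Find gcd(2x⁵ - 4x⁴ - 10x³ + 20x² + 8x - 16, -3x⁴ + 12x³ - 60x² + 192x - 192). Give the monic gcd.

Euclidean algorithm in ℚ[x]:
  2x⁵ - 4x⁴ - 10x³ + 20x² + 8x - 16 = (-(2/3)x - 4/3)(-3x⁴ + 12x³ - 60x² + 192x - 192) + (-34x³ + 68x² + 136x - 272)
  -3x⁴ + 12x³ - 60x² + 192x - 192 = ((3/34)x - 3/17)(-34x³ + 68x² + 136x - 272) + (-60x² + 240x - 240)
  -34x³ + 68x² + 136x - 272 = ((17/30)x + 17/15)(-60x² + 240x - 240) + (0)
Last nonzero remainder: -60x² + 240x - 240. Dividing through by -60 gives the monic gcd x² - 4x + 4.

x² - 4x + 4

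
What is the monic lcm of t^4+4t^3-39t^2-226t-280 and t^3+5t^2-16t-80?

t^5-55t^3-70t^2+624t+1120

By polynomial division,
  t^4+4t^3-39t^2-226t-280 = (t-1)(t^3+5t^2-16t-80) + (-18t^2-162t-360)
  t^3+5t^2-16t-80 = (-(1/18)t+2/9)(-18t^2-162t-360) + (0)
Last nonzero remainder: -18t^2-162t-360. Dividing through by -18 gives the monic gcd t^2+9t+20.
Then lcm(f, g) = f·g / gcd(f, g); expanding and making the result monic gives the answer.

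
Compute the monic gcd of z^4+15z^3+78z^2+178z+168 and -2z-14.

z+7

Euclidean algorithm in ℚ[z]:
  z^4+15z^3+78z^2+178z+168 = (-(1/2)z^3-4z^2-11z-12)(-2z-14) + (0)
Last nonzero remainder: -2z-14. Dividing through by -2 gives the monic gcd z+7.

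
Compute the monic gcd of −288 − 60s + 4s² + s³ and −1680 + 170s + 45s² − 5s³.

By polynomial division,
  s³ + 4s² − 60s − 288 = (−1/5)(−5s³ + 45s² + 170s − 1680) + (13s² − 26s − 624)
  −5s³ + 45s² + 170s − 1680 = (−(5/13)s + 35/13)(13s² − 26s − 624) + (0)
Last nonzero remainder: 13s² − 26s − 624. Dividing through by 13 gives the monic gcd s² − 2s − 48.

−48 − 2s + s²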